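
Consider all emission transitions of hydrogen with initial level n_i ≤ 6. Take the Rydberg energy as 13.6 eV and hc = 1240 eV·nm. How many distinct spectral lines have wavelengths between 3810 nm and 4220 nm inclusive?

1

Enumerate all n_i → n_f pairs with 1 ≤ n_f < n_i ≤ 6 and compute λ = 1240 / [13.6·1·(1/n_f² − 1/n_i²)].
Lines falling in [3810, 4220] nm: 5→4 (4052 nm).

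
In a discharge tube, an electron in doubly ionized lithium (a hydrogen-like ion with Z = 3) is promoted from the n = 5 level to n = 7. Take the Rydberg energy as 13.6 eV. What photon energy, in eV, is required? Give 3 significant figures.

2.40 eV

The Bohr energies scale as Z², so for Z = 3: E_n = −122.4/n² eV.
E_7 = −122.4/49 = −2.498 eV and E_5 = −122.4/25 = −4.896 eV.
The photon energy is |E_7 − E_5| = 2.40 eV.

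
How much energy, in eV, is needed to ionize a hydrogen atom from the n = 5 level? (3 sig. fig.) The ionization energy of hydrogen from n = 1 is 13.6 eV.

0.544 eV

E_5 = −13.60/25 = −0.544 eV, so ionization (to E = 0) requires 0.544 eV.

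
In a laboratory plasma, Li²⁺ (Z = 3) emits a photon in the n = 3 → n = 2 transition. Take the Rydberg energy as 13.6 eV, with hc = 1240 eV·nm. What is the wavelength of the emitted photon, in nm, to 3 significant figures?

For Z = 3 the level energies scale as Z², so the effective Rydberg energy is 13.6 × 9 = 122.4 eV.
ΔE = 122.4 × (1/2² − 1/3²) = 122.4 × 0.1389 = 17.00 eV.
λ = hc/ΔE = 1240 / 17.00 = 72.9 nm.

72.9 nm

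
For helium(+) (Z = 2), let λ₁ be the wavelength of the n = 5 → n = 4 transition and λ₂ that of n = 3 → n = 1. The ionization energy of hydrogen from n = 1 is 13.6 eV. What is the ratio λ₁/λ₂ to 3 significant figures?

39.5

λ ∝ 1/ΔE ∝ 1/(1/n_f² − 1/n_i²), and the Z² and hc factors cancel in the ratio.
λ₁/λ₂ = (1/1² − 1/3²)/(1/4² − 1/5²) = 0.8889/0.02250 = 39.5.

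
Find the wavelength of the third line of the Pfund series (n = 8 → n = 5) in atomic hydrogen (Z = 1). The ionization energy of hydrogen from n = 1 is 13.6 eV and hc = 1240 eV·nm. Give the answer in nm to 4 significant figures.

3741 nm

The Pfund series terminates on n_f = 5; the third line has n_i = 5+3 = 8.
ΔE = 13.60 × (1/5² − 1/8²) = 0.3315 eV.
λ = 1240 / 0.3315 = 3741 nm.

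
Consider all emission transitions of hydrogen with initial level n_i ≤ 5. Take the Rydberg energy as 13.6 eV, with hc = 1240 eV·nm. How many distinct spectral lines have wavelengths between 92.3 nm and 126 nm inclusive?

4

Enumerate all n_i → n_f pairs with 1 ≤ n_f < n_i ≤ 5 and compute λ = 1240 / [13.6·1·(1/n_f² − 1/n_i²)].
Lines falling in [92.3, 126] nm: 5→1 (94.98 nm), 4→1 (97.25 nm), 3→1 (102.6 nm), 2→1 (121.6 nm).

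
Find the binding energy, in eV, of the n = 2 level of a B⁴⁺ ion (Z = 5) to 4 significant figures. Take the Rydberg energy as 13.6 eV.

E_n = −13.6 Z²/n² = −340.0/n² eV for Z = 5.
E_2 = −340.0/4 = −85.00 eV, so ionization (to E = 0) requires 85.00 eV.

85.00 eV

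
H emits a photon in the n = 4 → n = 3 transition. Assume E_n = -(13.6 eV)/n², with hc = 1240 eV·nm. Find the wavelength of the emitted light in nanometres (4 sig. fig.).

1876 nm

ΔE = 13.60 × (1/3² − 1/4²) = 13.60 × 0.04861 = 0.6611 eV.
λ = hc/ΔE = 1240 / 0.6611 = 1876 nm.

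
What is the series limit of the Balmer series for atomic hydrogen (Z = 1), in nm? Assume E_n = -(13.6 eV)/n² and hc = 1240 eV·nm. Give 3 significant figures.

The Balmer series has lower level n_f = 2; the series limit corresponds to n_i → ∞.
ΔE_max = 13.6 × 1 / 2² = 3.400 eV.
λ_min = 1240 / 3.400 = 365 nm.

365 nm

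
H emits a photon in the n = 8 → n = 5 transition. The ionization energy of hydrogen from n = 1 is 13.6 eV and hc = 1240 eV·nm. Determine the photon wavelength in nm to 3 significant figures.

ΔE = 13.60 × (1/5² − 1/8²) = 13.60 × 0.02438 = 0.3315 eV.
λ = hc/ΔE = 1240 / 0.3315 = 3740 nm.
This line belongs to the Pfund series.

3740 nm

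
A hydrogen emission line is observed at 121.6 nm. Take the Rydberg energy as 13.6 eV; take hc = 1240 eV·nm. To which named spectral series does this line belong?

ΔE = 1240/121.6 = 10.20 eV.
This matches 13.6 × (1/1² − 1/2²), so n_f = 1: the Lyman series.

Lyman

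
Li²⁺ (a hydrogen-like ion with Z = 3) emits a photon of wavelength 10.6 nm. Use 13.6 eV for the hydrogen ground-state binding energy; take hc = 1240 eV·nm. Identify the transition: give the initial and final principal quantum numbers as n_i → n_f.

n_i = 5, n_f = 1

The photon energy is ΔE = hc/λ = 1240 / 10.6 = 117.0 eV.
With Z = 3, ΔE = 122.4 × (1/n_f² − 1/n_i²), so 1/n_f² − 1/n_i² = 0.9557.
Trying n_f = 1 gives 1/n_i² = 0.04427, i.e. n_i ≈ 5; this pair matches.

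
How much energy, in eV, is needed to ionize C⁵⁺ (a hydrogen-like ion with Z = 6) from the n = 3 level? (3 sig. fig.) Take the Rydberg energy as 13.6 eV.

54.4 eV

E_n = −13.6 Z²/n² = −489.6/n² eV for Z = 6.
E_3 = −489.6/9 = −54.4 eV, so ionization (to E = 0) requires 54.4 eV.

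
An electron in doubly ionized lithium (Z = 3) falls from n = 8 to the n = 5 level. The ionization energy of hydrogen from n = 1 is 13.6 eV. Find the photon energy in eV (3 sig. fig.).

2.98 eV

The Bohr energies scale as Z², so for Z = 3: E_n = −122.4/n² eV.
E_8 = −122.4/64 = −1.913 eV and E_5 = −122.4/25 = −4.896 eV.
The photon energy is |E_8 − E_5| = 2.98 eV.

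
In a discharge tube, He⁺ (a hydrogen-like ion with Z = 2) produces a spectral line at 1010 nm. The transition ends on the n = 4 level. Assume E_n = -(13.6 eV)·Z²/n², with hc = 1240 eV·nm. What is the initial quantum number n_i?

n_i = 5

The photon energy is ΔE = hc/λ = 1240 / 1010 = 1.228 eV.
With Z = 2, ΔE = 54.40 × (1/n_f² − 1/n_i²), so 1/n_f² − 1/n_i² = 0.02257.
With n_f = 4: 1/n_i² = 1/16 − 0.02257 = 0.03993, so n_i ≈ 5.00.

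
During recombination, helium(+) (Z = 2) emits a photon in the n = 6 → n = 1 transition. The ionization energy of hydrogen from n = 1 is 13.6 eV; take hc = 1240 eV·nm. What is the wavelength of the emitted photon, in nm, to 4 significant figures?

23.45 nm

For Z = 2 the level energies scale as Z², so the effective Rydberg energy is 13.6 × 4 = 54.40 eV.
ΔE = 54.40 × (1/1² − 1/6²) = 54.40 × 0.9722 = 52.89 eV.
λ = hc/ΔE = 1240 / 52.89 = 23.45 nm.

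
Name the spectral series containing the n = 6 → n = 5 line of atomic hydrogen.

The series is set by the lower level: n_f = 5 is the Pfund series.

Pfund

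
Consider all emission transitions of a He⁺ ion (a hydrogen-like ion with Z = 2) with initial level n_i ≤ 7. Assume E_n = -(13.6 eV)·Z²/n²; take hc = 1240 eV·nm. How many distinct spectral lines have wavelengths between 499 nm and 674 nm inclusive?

Enumerate all n_i → n_f pairs with 1 ≤ n_f < n_i ≤ 7 and compute λ = 1240 / [13.6·4·(1/n_f² − 1/n_i²)].
Lines falling in [499, 674] nm: 7→4 (541.5 nm), 6→4 (656.5 nm).

2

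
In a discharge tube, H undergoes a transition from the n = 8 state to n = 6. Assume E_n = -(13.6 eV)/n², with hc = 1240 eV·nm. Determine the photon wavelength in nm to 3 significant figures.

7500 nm

ΔE = 13.60 × (1/6² − 1/8²) = 13.60 × 0.01215 = 0.1653 eV.
λ = hc/ΔE = 1240 / 0.1653 = 7500 nm.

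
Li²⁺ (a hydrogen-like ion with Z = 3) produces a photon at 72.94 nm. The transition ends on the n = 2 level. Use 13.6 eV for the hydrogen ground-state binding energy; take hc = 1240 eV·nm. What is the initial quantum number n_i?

n_i = 3

The photon energy is ΔE = hc/λ = 1240 / 72.94 = 17.00 eV.
With Z = 3, ΔE = 122.4 × (1/n_f² − 1/n_i²), so 1/n_f² − 1/n_i² = 0.1389.
With n_f = 2: 1/n_i² = 1/4 − 0.1389 = 0.1111, so n_i ≈ 3.00.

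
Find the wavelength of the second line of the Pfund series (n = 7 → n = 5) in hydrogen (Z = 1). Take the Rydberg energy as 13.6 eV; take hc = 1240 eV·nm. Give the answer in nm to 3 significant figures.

4650 nm

The Pfund series terminates on n_f = 5; the second line has n_i = 5+2 = 7.
ΔE = 13.60 × (1/5² − 1/7²) = 0.2664 eV.
λ = 1240 / 0.2664 = 4650 nm.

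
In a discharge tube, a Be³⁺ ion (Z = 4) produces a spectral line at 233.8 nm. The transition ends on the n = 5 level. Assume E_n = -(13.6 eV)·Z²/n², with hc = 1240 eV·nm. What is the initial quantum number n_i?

The photon energy is ΔE = hc/λ = 1240 / 233.8 = 5.304 eV.
With Z = 4, ΔE = 217.6 × (1/n_f² − 1/n_i²), so 1/n_f² − 1/n_i² = 0.02437.
With n_f = 5: 1/n_i² = 1/25 − 0.02437 = 0.01563, so n_i ≈ 8.00.

n_i = 8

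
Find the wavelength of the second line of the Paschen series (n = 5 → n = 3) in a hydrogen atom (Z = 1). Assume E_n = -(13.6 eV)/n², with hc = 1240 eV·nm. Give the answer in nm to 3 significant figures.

The Paschen series terminates on n_f = 3; the second line has n_i = 3+2 = 5.
ΔE = 13.60 × (1/3² − 1/5²) = 0.9671 eV.
λ = 1240 / 0.9671 = 1280 nm.

1280 nm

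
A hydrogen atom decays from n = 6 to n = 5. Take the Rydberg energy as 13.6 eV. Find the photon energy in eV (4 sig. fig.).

0.1662 eV

E_6 = −13.60/36 = −0.3778 eV and E_5 = −13.60/25 = −0.5440 eV.
The photon energy is |E_6 − E_5| = 0.1662 eV.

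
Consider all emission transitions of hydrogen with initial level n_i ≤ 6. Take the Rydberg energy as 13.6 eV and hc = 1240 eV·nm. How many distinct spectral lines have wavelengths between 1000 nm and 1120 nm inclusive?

Enumerate all n_i → n_f pairs with 1 ≤ n_f < n_i ≤ 6 and compute λ = 1240 / [13.6·1·(1/n_f² − 1/n_i²)].
Lines falling in [1000, 1120] nm: 6→3 (1094 nm).

1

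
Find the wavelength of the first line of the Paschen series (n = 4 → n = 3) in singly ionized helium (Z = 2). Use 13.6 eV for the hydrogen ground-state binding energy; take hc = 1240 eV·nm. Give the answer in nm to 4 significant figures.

The Paschen series terminates on n_f = 3; the first line has n_i = 3+1 = 4.
ΔE = 54.40 × (1/3² − 1/4²) = 2.644 eV.
λ = 1240 / 2.644 = 468.9 nm.

468.9 nm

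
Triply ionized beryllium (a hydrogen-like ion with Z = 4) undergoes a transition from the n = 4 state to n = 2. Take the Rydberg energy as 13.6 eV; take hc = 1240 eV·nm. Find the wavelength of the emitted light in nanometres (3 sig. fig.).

30.4 nm

For Z = 4 the level energies scale as Z², so the effective Rydberg energy is 13.6 × 16 = 217.6 eV.
ΔE = 217.6 × (1/2² − 1/4²) = 217.6 × 0.1875 = 40.80 eV.
λ = hc/ΔE = 1240 / 40.80 = 30.4 nm.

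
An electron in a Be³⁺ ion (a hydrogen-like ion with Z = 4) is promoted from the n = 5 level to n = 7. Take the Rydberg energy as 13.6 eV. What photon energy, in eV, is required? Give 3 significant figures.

The Bohr energies scale as Z², so for Z = 4: E_n = −217.6/n² eV.
E_7 = −217.6/49 = −4.441 eV and E_5 = −217.6/25 = −8.704 eV.
The photon energy is |E_7 − E_5| = 4.26 eV.

4.26 eV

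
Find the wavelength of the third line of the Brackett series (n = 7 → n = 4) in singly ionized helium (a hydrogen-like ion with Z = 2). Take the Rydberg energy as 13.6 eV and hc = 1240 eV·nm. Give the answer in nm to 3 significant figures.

The Brackett series terminates on n_f = 4; the third line has n_i = 4+3 = 7.
ΔE = 54.40 × (1/4² − 1/7²) = 2.290 eV.
λ = 1240 / 2.290 = 542 nm.

542 nm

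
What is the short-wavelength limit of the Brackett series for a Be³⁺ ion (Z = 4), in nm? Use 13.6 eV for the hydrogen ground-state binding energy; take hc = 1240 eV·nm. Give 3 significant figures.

The Brackett series has lower level n_f = 4; the series limit corresponds to n_i → ∞.
ΔE_max = 13.6 × 16 / 4² = 13.60 eV.
λ_min = 1240 / 13.60 = 91.2 nm.

91.2 nm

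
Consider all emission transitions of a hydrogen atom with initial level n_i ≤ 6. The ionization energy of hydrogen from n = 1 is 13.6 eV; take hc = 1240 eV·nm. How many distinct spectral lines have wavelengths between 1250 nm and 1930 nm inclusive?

2

Enumerate all n_i → n_f pairs with 1 ≤ n_f < n_i ≤ 6 and compute λ = 1240 / [13.6·1·(1/n_f² − 1/n_i²)].
Lines falling in [1250, 1930] nm: 5→3 (1282 nm), 4→3 (1876 nm).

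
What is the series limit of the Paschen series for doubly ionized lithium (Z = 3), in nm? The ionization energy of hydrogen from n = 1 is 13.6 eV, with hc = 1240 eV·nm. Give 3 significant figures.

91.2 nm

The Paschen series has lower level n_f = 3; the series limit corresponds to n_i → ∞.
ΔE_max = 13.6 × 9 / 3² = 13.60 eV.
λ_min = 1240 / 13.60 = 91.2 nm.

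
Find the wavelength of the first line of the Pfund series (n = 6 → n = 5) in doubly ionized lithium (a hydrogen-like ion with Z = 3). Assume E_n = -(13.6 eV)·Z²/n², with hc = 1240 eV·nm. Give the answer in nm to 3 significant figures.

The Pfund series terminates on n_f = 5; the first line has n_i = 5+1 = 6.
ΔE = 122.4 × (1/5² − 1/6²) = 1.496 eV.
λ = 1240 / 1.496 = 829 nm.

829 nm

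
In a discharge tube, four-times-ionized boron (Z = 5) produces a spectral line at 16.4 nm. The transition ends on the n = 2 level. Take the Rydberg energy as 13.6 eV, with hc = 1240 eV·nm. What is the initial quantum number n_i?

n_i = 6

The photon energy is ΔE = hc/λ = 1240 / 16.4 = 75.61 eV.
With Z = 5, ΔE = 340.0 × (1/n_f² − 1/n_i²), so 1/n_f² − 1/n_i² = 0.2224.
With n_f = 2: 1/n_i² = 1/4 − 0.2224 = 0.02762, so n_i ≈ 6.02.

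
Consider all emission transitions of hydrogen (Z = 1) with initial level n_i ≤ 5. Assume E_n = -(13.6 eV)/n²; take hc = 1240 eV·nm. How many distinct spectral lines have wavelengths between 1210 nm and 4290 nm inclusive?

Enumerate all n_i → n_f pairs with 1 ≤ n_f < n_i ≤ 5 and compute λ = 1240 / [13.6·1·(1/n_f² − 1/n_i²)].
Lines falling in [1210, 4290] nm: 5→3 (1282 nm), 4→3 (1876 nm), 5→4 (4052 nm).

3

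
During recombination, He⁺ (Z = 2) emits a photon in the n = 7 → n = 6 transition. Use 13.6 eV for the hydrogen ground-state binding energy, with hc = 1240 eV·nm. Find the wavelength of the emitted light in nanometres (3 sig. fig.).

For Z = 2 the level energies scale as Z², so the effective Rydberg energy is 13.6 × 4 = 54.40 eV.
ΔE = 54.40 × (1/6² − 1/7²) = 54.40 × 0.007370 = 0.4009 eV.
λ = hc/ΔE = 1240 / 0.4009 = 3090 nm.

3090 nm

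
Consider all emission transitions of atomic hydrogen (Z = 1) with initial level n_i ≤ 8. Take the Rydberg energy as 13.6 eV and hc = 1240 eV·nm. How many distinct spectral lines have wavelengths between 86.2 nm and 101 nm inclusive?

Enumerate all n_i → n_f pairs with 1 ≤ n_f < n_i ≤ 8 and compute λ = 1240 / [13.6·1·(1/n_f² − 1/n_i²)].
Lines falling in [86.2, 101] nm: 8→1 (92.62 nm), 7→1 (93.08 nm), 6→1 (93.78 nm), 5→1 (94.98 nm), 4→1 (97.25 nm).

5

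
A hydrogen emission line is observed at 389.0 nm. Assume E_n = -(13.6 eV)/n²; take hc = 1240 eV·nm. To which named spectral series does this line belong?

ΔE = 1240/389.0 = 3.188 eV.
This matches 13.6 × (1/2² − 1/8²), so n_f = 2: the Balmer series.

Balmer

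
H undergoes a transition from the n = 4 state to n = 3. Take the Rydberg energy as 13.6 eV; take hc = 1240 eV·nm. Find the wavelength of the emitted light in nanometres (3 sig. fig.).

ΔE = 13.60 × (1/3² − 1/4²) = 13.60 × 0.04861 = 0.6611 eV.
λ = hc/ΔE = 1240 / 0.6611 = 1880 nm.
This line belongs to the Paschen series.

1880 nm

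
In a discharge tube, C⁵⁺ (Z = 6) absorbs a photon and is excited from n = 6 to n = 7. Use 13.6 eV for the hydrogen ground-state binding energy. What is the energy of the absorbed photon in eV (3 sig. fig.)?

The Bohr energies scale as Z², so for Z = 6: E_n = −489.6/n² eV.
E_7 = −489.6/49 = −9.992 eV and E_6 = −489.6/36 = −13.60 eV.
The photon energy is |E_7 − E_6| = 3.61 eV.

3.61 eV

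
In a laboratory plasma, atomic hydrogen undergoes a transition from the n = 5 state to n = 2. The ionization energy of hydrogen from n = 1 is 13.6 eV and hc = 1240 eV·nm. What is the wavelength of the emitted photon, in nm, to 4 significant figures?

434.2 nm

ΔE = 13.60 × (1/2² − 1/5²) = 13.60 × 0.2100 = 2.856 eV.
λ = hc/ΔE = 1240 / 2.856 = 434.2 nm.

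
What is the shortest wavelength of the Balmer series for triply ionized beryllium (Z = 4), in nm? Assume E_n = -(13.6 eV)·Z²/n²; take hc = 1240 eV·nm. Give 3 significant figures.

22.8 nm

The Balmer series has lower level n_f = 2; the series limit corresponds to n_i → ∞.
ΔE_max = 13.6 × 16 / 2² = 54.40 eV.
λ_min = 1240 / 54.40 = 22.8 nm.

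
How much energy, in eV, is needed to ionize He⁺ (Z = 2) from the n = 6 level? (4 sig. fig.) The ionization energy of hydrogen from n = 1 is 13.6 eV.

1.511 eV

E_n = −13.6 Z²/n² = −54.40/n² eV for Z = 2.
E_6 = −54.40/36 = −1.511 eV, so ionization (to E = 0) requires 1.511 eV.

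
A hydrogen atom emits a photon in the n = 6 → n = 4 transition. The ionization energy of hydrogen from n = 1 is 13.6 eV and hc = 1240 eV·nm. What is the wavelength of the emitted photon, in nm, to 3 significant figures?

2630 nm

ΔE = 13.60 × (1/4² − 1/6²) = 13.60 × 0.03472 = 0.4722 eV.
λ = hc/ΔE = 1240 / 0.4722 = 2630 nm.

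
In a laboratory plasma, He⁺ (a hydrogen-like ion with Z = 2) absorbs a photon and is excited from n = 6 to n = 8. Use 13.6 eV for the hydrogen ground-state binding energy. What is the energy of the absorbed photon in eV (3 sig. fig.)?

0.661 eV

The Bohr energies scale as Z², so for Z = 2: E_n = −54.40/n² eV.
E_8 = −54.40/64 = −0.8500 eV and E_6 = −54.40/36 = −1.511 eV.
The photon energy is |E_8 − E_6| = 0.661 eV.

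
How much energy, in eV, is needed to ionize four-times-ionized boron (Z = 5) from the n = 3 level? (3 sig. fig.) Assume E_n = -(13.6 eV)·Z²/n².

37.8 eV

E_n = −13.6 Z²/n² = −340.0/n² eV for Z = 5.
E_3 = −340.0/9 = −37.8 eV, so ionization (to E = 0) requires 37.8 eV.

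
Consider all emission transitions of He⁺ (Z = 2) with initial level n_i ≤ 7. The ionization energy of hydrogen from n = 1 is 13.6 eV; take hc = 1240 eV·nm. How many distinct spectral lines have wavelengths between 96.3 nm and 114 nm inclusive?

3

Enumerate all n_i → n_f pairs with 1 ≤ n_f < n_i ≤ 7 and compute λ = 1240 / [13.6·4·(1/n_f² − 1/n_i²)].
Lines falling in [96.3, 114] nm: 7→2 (99.28 nm), 6→2 (102.6 nm), 5→2 (108.5 nm).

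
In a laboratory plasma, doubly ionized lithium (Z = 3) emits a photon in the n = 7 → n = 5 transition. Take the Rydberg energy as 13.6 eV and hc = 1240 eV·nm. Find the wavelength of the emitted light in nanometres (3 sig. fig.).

For Z = 3 the level energies scale as Z², so the effective Rydberg energy is 13.6 × 9 = 122.4 eV.
ΔE = 122.4 × (1/5² − 1/7²) = 122.4 × 0.01959 = 2.398 eV.
λ = hc/ΔE = 1240 / 2.398 = 517 nm.

517 nm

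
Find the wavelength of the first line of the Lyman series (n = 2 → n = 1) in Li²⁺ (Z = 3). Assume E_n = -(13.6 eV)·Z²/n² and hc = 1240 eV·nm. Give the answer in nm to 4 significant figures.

The Lyman series terminates on n_f = 1; the first line has n_i = 1+1 = 2.
ΔE = 122.4 × (1/1² − 1/2²) = 91.80 eV.
λ = 1240 / 91.80 = 13.51 nm.

13.51 nm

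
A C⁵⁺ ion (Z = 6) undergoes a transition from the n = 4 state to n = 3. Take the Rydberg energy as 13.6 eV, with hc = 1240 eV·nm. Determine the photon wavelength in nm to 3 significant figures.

For Z = 6 the level energies scale as Z², so the effective Rydberg energy is 13.6 × 36 = 489.6 eV.
ΔE = 489.6 × (1/3² − 1/4²) = 489.6 × 0.04861 = 23.80 eV.
λ = hc/ΔE = 1240 / 23.80 = 52.1 nm.

52.1 nm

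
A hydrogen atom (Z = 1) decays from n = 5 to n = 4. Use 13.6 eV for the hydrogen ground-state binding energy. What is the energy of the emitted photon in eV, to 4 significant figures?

E_5 = −13.60/25 = −0.5440 eV and E_4 = −13.60/16 = −0.8500 eV.
The photon energy is |E_5 − E_4| = 0.3060 eV.

0.3060 eV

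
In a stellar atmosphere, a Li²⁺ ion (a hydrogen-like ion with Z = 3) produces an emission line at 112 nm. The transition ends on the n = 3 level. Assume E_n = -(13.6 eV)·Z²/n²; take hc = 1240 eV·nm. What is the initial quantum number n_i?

n_i = 7

The photon energy is ΔE = hc/λ = 1240 / 112 = 11.07 eV.
With Z = 3, ΔE = 122.4 × (1/n_f² − 1/n_i²), so 1/n_f² − 1/n_i² = 0.09045.
With n_f = 3: 1/n_i² = 1/9 − 0.09045 = 0.02066, so n_i ≈ 6.96.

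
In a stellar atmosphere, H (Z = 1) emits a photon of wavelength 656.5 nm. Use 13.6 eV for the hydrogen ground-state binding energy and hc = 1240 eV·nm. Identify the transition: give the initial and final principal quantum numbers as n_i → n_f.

The photon energy is ΔE = hc/λ = 1240 / 656.5 = 1.889 eV.
With Z = 1, ΔE = 13.60 × (1/n_f² − 1/n_i²), so 1/n_f² − 1/n_i² = 0.1389.
Trying n_f = 2 gives 1/n_i² = 0.1111, i.e. n_i ≈ 3; this pair matches.

n_i = 3, n_f = 2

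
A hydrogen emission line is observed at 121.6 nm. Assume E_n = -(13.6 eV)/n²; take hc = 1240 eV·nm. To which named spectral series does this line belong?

Lyman

ΔE = 1240/121.6 = 10.20 eV.
This matches 13.6 × (1/1² − 1/2²), so n_f = 1: the Lyman series.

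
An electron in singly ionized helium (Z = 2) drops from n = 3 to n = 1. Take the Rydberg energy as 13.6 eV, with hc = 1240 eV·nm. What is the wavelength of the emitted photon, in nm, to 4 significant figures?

For Z = 2 the level energies scale as Z², so the effective Rydberg energy is 13.6 × 4 = 54.40 eV.
ΔE = 54.40 × (1/1² − 1/3²) = 54.40 × 0.8889 = 48.36 eV.
λ = hc/ΔE = 1240 / 48.36 = 25.64 nm.

25.64 nm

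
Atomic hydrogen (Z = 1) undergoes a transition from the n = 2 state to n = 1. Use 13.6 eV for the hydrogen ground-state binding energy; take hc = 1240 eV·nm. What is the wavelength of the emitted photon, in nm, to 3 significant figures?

ΔE = 13.60 × (1/1² − 1/2²) = 13.60 × 0.7500 = 10.20 eV.
λ = hc/ΔE = 1240 / 10.20 = 122 nm.
This line belongs to the Lyman series.

122 nm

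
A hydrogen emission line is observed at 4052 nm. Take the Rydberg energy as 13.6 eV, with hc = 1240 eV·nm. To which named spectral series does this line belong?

Brackett

ΔE = 1240/4052 = 0.3060 eV.
This matches 13.6 × (1/4² − 1/5²), so n_f = 4: the Brackett series.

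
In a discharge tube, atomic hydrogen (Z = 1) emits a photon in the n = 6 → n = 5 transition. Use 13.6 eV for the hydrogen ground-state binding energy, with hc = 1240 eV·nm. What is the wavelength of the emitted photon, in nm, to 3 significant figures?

ΔE = 13.60 × (1/5² − 1/6²) = 13.60 × 0.01222 = 0.1662 eV.
λ = hc/ΔE = 1240 / 0.1662 = 7460 nm.
This line belongs to the Pfund series.

7460 nm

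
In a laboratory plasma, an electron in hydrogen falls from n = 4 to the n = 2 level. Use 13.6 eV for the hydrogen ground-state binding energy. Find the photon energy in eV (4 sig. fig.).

2.550 eV

E_4 = −13.60/16 = −0.8500 eV and E_2 = −13.60/4 = −3.400 eV.
The photon energy is |E_4 − E_2| = 2.550 eV.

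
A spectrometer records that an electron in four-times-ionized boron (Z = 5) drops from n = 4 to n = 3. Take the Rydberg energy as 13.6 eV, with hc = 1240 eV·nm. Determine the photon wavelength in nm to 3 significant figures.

For Z = 5 the level energies scale as Z², so the effective Rydberg energy is 13.6 × 25 = 340.0 eV.
ΔE = 340.0 × (1/3² − 1/4²) = 340.0 × 0.04861 = 16.53 eV.
λ = hc/ΔE = 1240 / 16.53 = 75.0 nm.

75.0 nm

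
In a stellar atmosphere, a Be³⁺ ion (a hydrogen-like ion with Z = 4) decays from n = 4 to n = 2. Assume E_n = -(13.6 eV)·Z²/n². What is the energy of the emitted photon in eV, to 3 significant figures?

40.8 eV

The Bohr energies scale as Z², so for Z = 4: E_n = −217.6/n² eV.
E_4 = −217.6/16 = −13.60 eV and E_2 = −217.6/4 = −54.40 eV.
The photon energy is |E_4 − E_2| = 40.8 eV.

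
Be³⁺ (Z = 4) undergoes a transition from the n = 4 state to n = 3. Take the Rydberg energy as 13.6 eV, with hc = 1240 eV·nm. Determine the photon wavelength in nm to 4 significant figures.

117.2 nm

For Z = 4 the level energies scale as Z², so the effective Rydberg energy is 13.6 × 16 = 217.6 eV.
ΔE = 217.6 × (1/3² − 1/4²) = 217.6 × 0.04861 = 10.58 eV.
λ = hc/ΔE = 1240 / 10.58 = 117.2 nm.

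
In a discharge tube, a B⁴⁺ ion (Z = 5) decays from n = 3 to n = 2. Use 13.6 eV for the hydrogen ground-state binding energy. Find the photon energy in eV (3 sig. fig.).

The Bohr energies scale as Z², so for Z = 5: E_n = −340.0/n² eV.
E_3 = −340.0/9 = −37.78 eV and E_2 = −340.0/4 = −85.00 eV.
The photon energy is |E_3 − E_2| = 47.2 eV.

47.2 eV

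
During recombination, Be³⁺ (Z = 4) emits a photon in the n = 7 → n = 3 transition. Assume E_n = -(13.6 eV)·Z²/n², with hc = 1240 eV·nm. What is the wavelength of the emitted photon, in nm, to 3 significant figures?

For Z = 4 the level energies scale as Z², so the effective Rydberg energy is 13.6 × 16 = 217.6 eV.
ΔE = 217.6 × (1/3² − 1/7²) = 217.6 × 0.09070 = 19.74 eV.
λ = hc/ΔE = 1240 / 19.74 = 62.8 nm.

62.8 nm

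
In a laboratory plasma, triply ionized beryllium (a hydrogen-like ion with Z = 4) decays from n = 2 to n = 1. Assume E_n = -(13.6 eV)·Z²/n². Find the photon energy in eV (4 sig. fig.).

163.2 eV

The Bohr energies scale as Z², so for Z = 4: E_n = −217.6/n² eV.
E_2 = −217.6/4 = −54.40 eV and E_1 = −217.6/1 = −217.6 eV.
The photon energy is |E_2 − E_1| = 163.2 eV.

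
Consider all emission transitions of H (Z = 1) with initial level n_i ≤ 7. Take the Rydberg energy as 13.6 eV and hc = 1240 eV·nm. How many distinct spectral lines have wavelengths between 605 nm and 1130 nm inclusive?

3

Enumerate all n_i → n_f pairs with 1 ≤ n_f < n_i ≤ 7 and compute λ = 1240 / [13.6·1·(1/n_f² − 1/n_i²)].
Lines falling in [605, 1130] nm: 3→2 (656.5 nm), 7→3 (1005 nm), 6→3 (1094 nm).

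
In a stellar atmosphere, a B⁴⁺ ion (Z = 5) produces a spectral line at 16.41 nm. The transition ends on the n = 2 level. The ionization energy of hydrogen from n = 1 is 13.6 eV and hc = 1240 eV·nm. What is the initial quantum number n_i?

n_i = 6

The photon energy is ΔE = hc/λ = 1240 / 16.41 = 75.56 eV.
With Z = 5, ΔE = 340.0 × (1/n_f² − 1/n_i²), so 1/n_f² − 1/n_i² = 0.2222.
With n_f = 2: 1/n_i² = 1/4 − 0.2222 = 0.02775, so n_i ≈ 6.00.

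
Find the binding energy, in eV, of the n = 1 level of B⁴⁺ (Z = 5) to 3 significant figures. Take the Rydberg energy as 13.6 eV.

E_n = −13.6 Z²/n² = −340.0/n² eV for Z = 5.
E_1 = −340.0/1 = −340 eV, so ionization (to E = 0) requires 340 eV.

340 eV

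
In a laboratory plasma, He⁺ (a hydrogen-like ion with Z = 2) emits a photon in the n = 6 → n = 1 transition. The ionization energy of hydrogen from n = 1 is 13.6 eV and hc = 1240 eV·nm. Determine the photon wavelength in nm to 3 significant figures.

For Z = 2 the level energies scale as Z², so the effective Rydberg energy is 13.6 × 4 = 54.40 eV.
ΔE = 54.40 × (1/1² − 1/6²) = 54.40 × 0.9722 = 52.89 eV.
λ = hc/ΔE = 1240 / 52.89 = 23.4 nm.

23.4 nm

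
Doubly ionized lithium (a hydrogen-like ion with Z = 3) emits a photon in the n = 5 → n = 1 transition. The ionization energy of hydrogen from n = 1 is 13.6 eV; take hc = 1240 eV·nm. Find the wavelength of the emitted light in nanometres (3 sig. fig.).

10.6 nm

For Z = 3 the level energies scale as Z², so the effective Rydberg energy is 13.6 × 9 = 122.4 eV.
ΔE = 122.4 × (1/1² − 1/5²) = 122.4 × 0.9600 = 117.5 eV.
λ = hc/ΔE = 1240 / 117.5 = 10.6 nm.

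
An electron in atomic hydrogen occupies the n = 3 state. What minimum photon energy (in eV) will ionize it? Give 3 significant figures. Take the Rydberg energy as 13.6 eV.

E_3 = −13.60/9 = −1.51 eV, so ionization (to E = 0) requires 1.51 eV.

1.51 eV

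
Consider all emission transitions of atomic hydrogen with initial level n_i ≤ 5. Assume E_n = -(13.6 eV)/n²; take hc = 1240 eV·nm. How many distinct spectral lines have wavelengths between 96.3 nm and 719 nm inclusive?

Enumerate all n_i → n_f pairs with 1 ≤ n_f < n_i ≤ 5 and compute λ = 1240 / [13.6·1·(1/n_f² − 1/n_i²)].
Lines falling in [96.3, 719] nm: 4→1 (97.25 nm), 3→1 (102.6 nm), 2→1 (121.6 nm), 5→2 (434.2 nm), 4→2 (486.3 nm), 3→2 (656.5 nm).

6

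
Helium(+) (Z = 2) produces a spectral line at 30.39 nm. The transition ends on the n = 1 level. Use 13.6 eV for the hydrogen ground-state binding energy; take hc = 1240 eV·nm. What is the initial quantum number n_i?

n_i = 2

The photon energy is ΔE = hc/λ = 1240 / 30.39 = 40.80 eV.
With Z = 2, ΔE = 54.40 × (1/n_f² − 1/n_i²), so 1/n_f² − 1/n_i² = 0.7501.
With n_f = 1: 1/n_i² = 1/1 − 0.7501 = 0.2499, so n_i ≈ 2.00.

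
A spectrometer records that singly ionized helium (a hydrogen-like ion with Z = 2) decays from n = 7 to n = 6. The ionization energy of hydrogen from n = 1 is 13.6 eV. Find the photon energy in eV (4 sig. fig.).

0.4009 eV

The Bohr energies scale as Z², so for Z = 2: E_n = −54.40/n² eV.
E_7 = −54.40/49 = −1.110 eV and E_6 = −54.40/36 = −1.511 eV.
The photon energy is |E_7 − E_6| = 0.4009 eV.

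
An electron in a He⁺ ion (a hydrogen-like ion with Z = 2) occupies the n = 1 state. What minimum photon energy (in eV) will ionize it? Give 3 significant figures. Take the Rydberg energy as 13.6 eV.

E_n = −13.6 Z²/n² = −54.40/n² eV for Z = 2.
E_1 = −54.40/1 = −54.4 eV, so ionization (to E = 0) requires 54.4 eV.

54.4 eV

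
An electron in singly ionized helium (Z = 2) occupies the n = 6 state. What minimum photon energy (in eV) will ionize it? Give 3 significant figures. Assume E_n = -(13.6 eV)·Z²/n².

E_n = −13.6 Z²/n² = −54.40/n² eV for Z = 2.
E_6 = −54.40/36 = −1.51 eV, so ionization (to E = 0) requires 1.51 eV.

1.51 eV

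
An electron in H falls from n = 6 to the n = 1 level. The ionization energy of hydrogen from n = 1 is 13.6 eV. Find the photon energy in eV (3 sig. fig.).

E_6 = −13.60/36 = −0.3778 eV and E_1 = −13.60/1 = −13.60 eV.
The photon energy is |E_6 − E_1| = 13.2 eV.

13.2 eV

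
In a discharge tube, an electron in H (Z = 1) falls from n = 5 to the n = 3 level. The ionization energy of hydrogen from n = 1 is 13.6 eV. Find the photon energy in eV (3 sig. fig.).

0.967 eV

E_5 = −13.60/25 = −0.5440 eV and E_3 = −13.60/9 = −1.511 eV.
The photon energy is |E_5 − E_3| = 0.967 eV.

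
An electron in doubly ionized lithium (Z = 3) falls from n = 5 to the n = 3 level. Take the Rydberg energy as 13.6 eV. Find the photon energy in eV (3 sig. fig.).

The Bohr energies scale as Z², so for Z = 3: E_n = −122.4/n² eV.
E_5 = −122.4/25 = −4.896 eV and E_3 = −122.4/9 = −13.60 eV.
The photon energy is |E_5 − E_3| = 8.70 eV.

8.70 eV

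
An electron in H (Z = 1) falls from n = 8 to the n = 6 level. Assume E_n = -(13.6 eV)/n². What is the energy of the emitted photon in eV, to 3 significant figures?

E_8 = −13.60/64 = −0.2125 eV and E_6 = −13.60/36 = −0.3778 eV.
The photon energy is |E_8 − E_6| = 0.165 eV.

0.165 eV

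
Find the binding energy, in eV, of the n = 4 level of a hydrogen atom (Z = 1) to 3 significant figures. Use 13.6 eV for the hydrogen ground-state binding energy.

E_4 = −13.60/16 = −0.850 eV, so ionization (to E = 0) requires 0.850 eV.

0.850 eV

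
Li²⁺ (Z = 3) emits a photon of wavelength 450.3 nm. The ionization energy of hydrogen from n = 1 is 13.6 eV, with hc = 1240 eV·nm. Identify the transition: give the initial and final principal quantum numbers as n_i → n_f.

The photon energy is ΔE = hc/λ = 1240 / 450.3 = 2.754 eV.
With Z = 3, ΔE = 122.4 × (1/n_f² − 1/n_i²), so 1/n_f² − 1/n_i² = 0.02250.
Trying n_f = 4 gives 1/n_i² = 0.04000, i.e. n_i ≈ 5; this pair matches.

n_i = 5, n_f = 4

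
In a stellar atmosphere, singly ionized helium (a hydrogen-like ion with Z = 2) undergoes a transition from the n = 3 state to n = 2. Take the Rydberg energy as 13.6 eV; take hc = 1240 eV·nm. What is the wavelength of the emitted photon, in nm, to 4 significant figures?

For Z = 2 the level energies scale as Z², so the effective Rydberg energy is 13.6 × 4 = 54.40 eV.
ΔE = 54.40 × (1/2² − 1/3²) = 54.40 × 0.1389 = 7.556 eV.
λ = hc/ΔE = 1240 / 7.556 = 164.1 nm.

164.1 nm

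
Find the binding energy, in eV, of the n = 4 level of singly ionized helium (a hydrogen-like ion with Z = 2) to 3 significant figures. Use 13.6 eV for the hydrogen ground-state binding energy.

E_n = −13.6 Z²/n² = −54.40/n² eV for Z = 2.
E_4 = −54.40/16 = −3.40 eV, so ionization (to E = 0) requires 3.40 eV.

3.40 eV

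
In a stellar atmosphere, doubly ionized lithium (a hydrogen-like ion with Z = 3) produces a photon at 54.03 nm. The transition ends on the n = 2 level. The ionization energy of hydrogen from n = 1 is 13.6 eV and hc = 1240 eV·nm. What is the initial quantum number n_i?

n_i = 4

The photon energy is ΔE = hc/λ = 1240 / 54.03 = 22.95 eV.
With Z = 3, ΔE = 122.4 × (1/n_f² − 1/n_i²), so 1/n_f² − 1/n_i² = 0.1875.
With n_f = 2: 1/n_i² = 1/4 − 0.1875 = 0.06250, so n_i ≈ 4.00.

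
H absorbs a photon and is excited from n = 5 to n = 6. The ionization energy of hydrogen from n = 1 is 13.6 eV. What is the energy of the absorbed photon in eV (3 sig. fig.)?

0.166 eV

E_6 = −13.60/36 = −0.3778 eV and E_5 = −13.60/25 = −0.5440 eV.
The photon energy is |E_6 − E_5| = 0.166 eV.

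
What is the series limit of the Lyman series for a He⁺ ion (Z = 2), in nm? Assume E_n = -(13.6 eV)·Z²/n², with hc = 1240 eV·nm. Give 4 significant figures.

The Lyman series has lower level n_f = 1; the series limit corresponds to n_i → ∞.
ΔE_max = 13.6 × 4 / 1² = 54.40 eV.
λ_min = 1240 / 54.40 = 22.79 nm.

22.79 nm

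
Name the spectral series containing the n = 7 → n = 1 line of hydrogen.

Lyman

The series is set by the lower level: n_f = 1 is the Lyman series.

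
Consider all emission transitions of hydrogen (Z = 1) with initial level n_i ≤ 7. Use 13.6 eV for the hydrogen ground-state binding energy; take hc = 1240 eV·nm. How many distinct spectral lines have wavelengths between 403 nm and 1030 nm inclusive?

Enumerate all n_i → n_f pairs with 1 ≤ n_f < n_i ≤ 7 and compute λ = 1240 / [13.6·1·(1/n_f² − 1/n_i²)].
Lines falling in [403, 1030] nm: 6→2 (410.3 nm), 5→2 (434.2 nm), 4→2 (486.3 nm), 3→2 (656.5 nm), 7→3 (1005 nm).

5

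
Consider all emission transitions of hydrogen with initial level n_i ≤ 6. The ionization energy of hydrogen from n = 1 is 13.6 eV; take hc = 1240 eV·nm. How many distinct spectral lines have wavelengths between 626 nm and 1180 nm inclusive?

2

Enumerate all n_i → n_f pairs with 1 ≤ n_f < n_i ≤ 6 and compute λ = 1240 / [13.6·1·(1/n_f² − 1/n_i²)].
Lines falling in [626, 1180] nm: 3→2 (656.5 nm), 6→3 (1094 nm).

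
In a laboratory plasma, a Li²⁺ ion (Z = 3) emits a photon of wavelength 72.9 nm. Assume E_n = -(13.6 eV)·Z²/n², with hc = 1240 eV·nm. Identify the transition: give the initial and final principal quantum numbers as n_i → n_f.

The photon energy is ΔE = hc/λ = 1240 / 72.9 = 17.01 eV.
With Z = 3, ΔE = 122.4 × (1/n_f² − 1/n_i²), so 1/n_f² − 1/n_i² = 0.1390.
Trying n_f = 2 gives 1/n_i² = 0.1110, i.e. n_i ≈ 3; this pair matches.

n_i = 3, n_f = 2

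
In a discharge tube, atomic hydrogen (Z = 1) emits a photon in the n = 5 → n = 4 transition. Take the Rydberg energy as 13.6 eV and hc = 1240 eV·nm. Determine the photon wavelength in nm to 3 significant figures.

ΔE = 13.60 × (1/4² − 1/5²) = 13.60 × 0.02250 = 0.3060 eV.
λ = hc/ΔE = 1240 / 0.3060 = 4050 nm.

4050 nm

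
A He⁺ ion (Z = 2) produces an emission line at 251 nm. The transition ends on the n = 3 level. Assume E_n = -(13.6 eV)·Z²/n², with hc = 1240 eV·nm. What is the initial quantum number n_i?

n_i = 7

The photon energy is ΔE = hc/λ = 1240 / 251 = 4.940 eV.
With Z = 2, ΔE = 54.40 × (1/n_f² − 1/n_i²), so 1/n_f² − 1/n_i² = 0.09081.
With n_f = 3: 1/n_i² = 1/9 − 0.09081 = 0.02030, so n_i ≈ 7.02.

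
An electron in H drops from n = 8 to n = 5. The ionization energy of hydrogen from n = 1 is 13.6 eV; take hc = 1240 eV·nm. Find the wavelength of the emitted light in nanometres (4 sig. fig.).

ΔE = 13.60 × (1/5² − 1/8²) = 13.60 × 0.02438 = 0.3315 eV.
λ = hc/ΔE = 1240 / 0.3315 = 3741 nm.

3741 nm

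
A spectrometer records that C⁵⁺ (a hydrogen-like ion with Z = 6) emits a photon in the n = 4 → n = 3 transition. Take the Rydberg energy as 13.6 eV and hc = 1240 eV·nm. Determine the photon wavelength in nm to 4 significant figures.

For Z = 6 the level energies scale as Z², so the effective Rydberg energy is 13.6 × 36 = 489.6 eV.
ΔE = 489.6 × (1/3² − 1/4²) = 489.6 × 0.04861 = 23.80 eV.
λ = hc/ΔE = 1240 / 23.80 = 52.10 nm.

52.10 nm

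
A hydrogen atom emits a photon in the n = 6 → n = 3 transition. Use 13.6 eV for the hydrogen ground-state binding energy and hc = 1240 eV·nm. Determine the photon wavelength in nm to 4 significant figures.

ΔE = 13.60 × (1/3² − 1/6²) = 13.60 × 0.08333 = 1.133 eV.
λ = hc/ΔE = 1240 / 1.133 = 1094 nm.

1094 nm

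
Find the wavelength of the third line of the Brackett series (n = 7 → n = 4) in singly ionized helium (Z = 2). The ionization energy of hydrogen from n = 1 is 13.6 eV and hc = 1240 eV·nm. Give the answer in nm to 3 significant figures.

The Brackett series terminates on n_f = 4; the third line has n_i = 4+3 = 7.
ΔE = 54.40 × (1/4² − 1/7²) = 2.290 eV.
λ = 1240 / 2.290 = 542 nm.

542 nm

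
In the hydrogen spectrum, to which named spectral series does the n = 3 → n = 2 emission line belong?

Balmer

The series is set by the lower level: n_f = 2 is the Balmer series.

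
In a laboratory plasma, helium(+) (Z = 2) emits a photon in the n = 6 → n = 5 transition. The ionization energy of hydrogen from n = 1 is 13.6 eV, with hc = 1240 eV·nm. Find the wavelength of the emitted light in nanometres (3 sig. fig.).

For Z = 2 the level energies scale as Z², so the effective Rydberg energy is 13.6 × 4 = 54.40 eV.
ΔE = 54.40 × (1/5² − 1/6²) = 54.40 × 0.01222 = 0.6649 eV.
λ = hc/ΔE = 1240 / 0.6649 = 1860 nm.

1860 nm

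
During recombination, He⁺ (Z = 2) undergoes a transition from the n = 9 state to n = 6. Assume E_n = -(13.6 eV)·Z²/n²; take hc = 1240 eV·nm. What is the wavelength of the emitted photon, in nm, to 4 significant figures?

For Z = 2 the level energies scale as Z², so the effective Rydberg energy is 13.6 × 4 = 54.40 eV.
ΔE = 54.40 × (1/6² − 1/9²) = 54.40 × 0.01543 = 0.8395 eV.
λ = hc/ΔE = 1240 / 0.8395 = 1477 nm.

1477 nm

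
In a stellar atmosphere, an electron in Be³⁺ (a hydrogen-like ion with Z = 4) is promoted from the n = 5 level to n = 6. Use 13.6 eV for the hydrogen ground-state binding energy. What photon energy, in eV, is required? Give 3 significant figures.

2.66 eV

The Bohr energies scale as Z², so for Z = 4: E_n = −217.6/n² eV.
E_6 = −217.6/36 = −6.044 eV and E_5 = −217.6/25 = −8.704 eV.
The photon energy is |E_6 − E_5| = 2.66 eV.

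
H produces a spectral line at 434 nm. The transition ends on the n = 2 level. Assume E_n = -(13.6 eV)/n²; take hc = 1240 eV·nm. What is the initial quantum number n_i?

n_i = 5

The photon energy is ΔE = hc/λ = 1240 / 434 = 2.857 eV.
With Z = 1, ΔE = 13.60 × (1/n_f² − 1/n_i²), so 1/n_f² − 1/n_i² = 0.2101.
With n_f = 2: 1/n_i² = 1/4 − 0.2101 = 0.03992, so n_i ≈ 5.01.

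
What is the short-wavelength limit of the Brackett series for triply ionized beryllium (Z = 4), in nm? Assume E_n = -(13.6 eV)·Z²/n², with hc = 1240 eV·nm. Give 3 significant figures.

The Brackett series has lower level n_f = 4; the series limit corresponds to n_i → ∞.
ΔE_max = 13.6 × 16 / 4² = 13.60 eV.
λ_min = 1240 / 13.60 = 91.2 nm.

91.2 nm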